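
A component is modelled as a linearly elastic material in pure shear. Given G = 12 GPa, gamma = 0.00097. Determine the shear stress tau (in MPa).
Model: a linearly elastic material in pure shear, so tau = G·gamma.
Convert to SI units:
  G = 12 GPa = 1.2 × 10¹⁰ Pa
Substitute:
  tau = (1.2 × 10¹⁰) × 0.00097
  tau = 1.164 × 10⁷ Pa
Convert: tau = 1.164 × 10⁷ Pa = 11.64 MPa
Final answer: tau = 11.64 MPa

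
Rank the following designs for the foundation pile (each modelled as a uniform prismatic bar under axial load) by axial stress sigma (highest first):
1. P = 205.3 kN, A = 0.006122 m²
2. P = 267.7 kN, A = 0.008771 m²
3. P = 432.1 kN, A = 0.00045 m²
Model: a uniform prismatic bar under axial load, so sigma = P / A (SI units).
  Case 1: sigma = 205300 / 0.006122 = 3.353 × 10⁷ Pa = 33.53 MPa
  Case 2: sigma = 267700 / 0.008771 = 3.052 × 10⁷ Pa = 30.52 MPa
  Case 3: sigma = 432100 / 0.00045 = 9.602 × 10⁸ Pa = 960.2 MPa
Ordering: 960.2 MPa (case 3) > 33.53 MPa (case 1) > 30.52 MPa (case 2)
Final answer: 3, 1, 2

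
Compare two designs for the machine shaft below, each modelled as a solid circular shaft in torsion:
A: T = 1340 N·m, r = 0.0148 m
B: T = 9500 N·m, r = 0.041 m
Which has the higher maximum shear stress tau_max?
Model: a solid circular shaft in torsion, so tau_max = (2·T) / (π·r^3) (SI units).
  A: tau_max = (2 × 1340) / (π × 0.0148^3) = 2.631 × 10⁸ Pa = 263.1 MPa
  B: tau_max = (2 × 9500) / (π × 0.041^3) = 8.775 × 10⁷ Pa = 87.75 MPa
263.1 MPa > 87.75 MPa, so A is larger.
Final answer: A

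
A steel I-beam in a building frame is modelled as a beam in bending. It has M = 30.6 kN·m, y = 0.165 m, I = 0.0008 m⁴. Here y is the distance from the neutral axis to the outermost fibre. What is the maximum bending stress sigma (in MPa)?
Model: a beam in bending, so sigma = (M·y) / I.
Convert to SI units:
  M = 30.6 kN·m = 30600 N·m
Substitute:
  sigma = (30600 × 0.165) / 0.0008
  sigma = 6.311 × 10⁶ Pa
Convert: sigma = 6.311 × 10⁶ Pa = 6.311 MPa
Final answer: sigma = 6.311 MPa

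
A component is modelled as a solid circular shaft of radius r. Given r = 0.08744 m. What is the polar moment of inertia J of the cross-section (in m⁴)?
Model: a solid circular shaft of radius r, so J = (π·r^4) / 2.
Substitute:
  J = (π × 0.08744^4) / 2
  J = 9.182 × 10⁻⁵ m⁴
Final answer: J = 9.182 × 10⁻⁵ m⁴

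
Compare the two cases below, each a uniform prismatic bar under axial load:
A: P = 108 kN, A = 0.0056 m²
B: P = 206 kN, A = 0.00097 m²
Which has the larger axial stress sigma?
Model: a uniform prismatic bar under axial load, so sigma = P / A (SI units).
  A: sigma = 108000 / 0.0056 = 1.929 × 10⁷ Pa = 19.29 MPa
  B: sigma = 206000 / 0.00097 = 2.124 × 10⁸ Pa = 212.4 MPa
212.4 MPa > 19.29 MPa, so B is larger.
Final answer: B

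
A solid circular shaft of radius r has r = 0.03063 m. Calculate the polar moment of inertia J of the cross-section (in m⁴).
Model: a solid circular shaft of radius r, so J = (π·r^4) / 2.
Substitute:
  J = (π × 0.03063^4) / 2
  J = 1.383 × 10⁻⁶ m⁴
Final answer: J = 1.383 × 10⁻⁶ m⁴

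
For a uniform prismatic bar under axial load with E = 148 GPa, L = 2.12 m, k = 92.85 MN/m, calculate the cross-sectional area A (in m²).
Model: a uniform prismatic bar under axial load, so k = (A·E) / L.
Solve for A: A = (k·L) / E.
Convert to SI units:
  E = 148 GPa = 1.48 × 10¹¹ Pa
  k = 92.85 MN/m = 9.285 × 10⁷ N/m
Substitute:
  A = ((9.285 × 10⁷) × 2.12) / (1.48 × 10¹¹)
  A = 0.00133 m²
Final answer: A = 0.00133 m²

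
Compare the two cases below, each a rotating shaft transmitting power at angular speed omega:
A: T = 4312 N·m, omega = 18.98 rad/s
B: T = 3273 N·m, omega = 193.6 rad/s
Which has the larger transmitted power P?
Model: a rotating shaft transmitting power at angular speed omega, so P = T·omega (SI units).
  A: P = 4312 × 18.98 = 81840 W = 81.84 kW
  B: P = 3273 × 193.6 = 633700 W = 633.7 kW
633.7 kW > 81.84 kW, so B is larger.
Final answer: B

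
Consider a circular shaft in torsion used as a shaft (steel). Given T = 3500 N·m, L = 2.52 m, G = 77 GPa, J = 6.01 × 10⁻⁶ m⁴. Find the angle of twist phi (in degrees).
Model: a circular shaft in torsion, so phi = (T·L) / (G·J).
Convert to SI units:
  G = 77 GPa = 7.7 × 10¹⁰ Pa
Substitute:
  phi = (3500 × 2.52) / ((7.7 × 10¹⁰) × (6.01 × 10⁻⁶))
  phi = 0.01906 rad
Convert to degrees: phi = 0.01906 × 180/π = 1.092°
Final answer: phi = 1.092°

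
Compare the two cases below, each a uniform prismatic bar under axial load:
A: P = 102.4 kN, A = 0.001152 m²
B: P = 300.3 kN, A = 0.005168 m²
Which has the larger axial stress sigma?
Model: a uniform prismatic bar under axial load, so sigma = P / A (SI units).
  A: sigma = 102400 / 0.001152 = 8.889 × 10⁷ Pa = 88.89 MPa
  B: sigma = 300300 / 0.005168 = 5.811 × 10⁷ Pa = 58.11 MPa
88.89 MPa > 58.11 MPa, so A is larger.
Final answer: A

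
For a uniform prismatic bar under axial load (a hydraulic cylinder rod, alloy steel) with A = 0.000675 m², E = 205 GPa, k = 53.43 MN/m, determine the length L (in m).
Model: a uniform prismatic bar under axial load, so k = (A·E) / L.
Solve for L: L = (A·E) / k.
Convert to SI units:
  E = 205 GPa = 2.05 × 10¹¹ Pa
  k = 53.43 MN/m = 5.343 × 10⁷ N/m
Substitute:
  L = (0.000675 × (2.05 × 10¹¹)) / (5.343 × 10⁷)
  L = 2.59 m
Final answer: L = 2.59 m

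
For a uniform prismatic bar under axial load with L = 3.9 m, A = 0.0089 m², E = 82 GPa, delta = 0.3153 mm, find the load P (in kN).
Model: a uniform prismatic bar under axial load, so delta = (P·L) / (A·E).
Solve for P: P = (delta·A·E) / L.
Convert to SI units:
  E = 82 GPa = 8.2 × 10¹⁰ Pa
  delta = 0.3153 mm = 0.0003153 m
Substitute:
  P = (0.0003153 × 0.0089 × (8.2 × 10¹⁰)) / 3.9
  P = 59000 N
Convert: P = 59000 N = 59 kN
Final answer: P = 59 kN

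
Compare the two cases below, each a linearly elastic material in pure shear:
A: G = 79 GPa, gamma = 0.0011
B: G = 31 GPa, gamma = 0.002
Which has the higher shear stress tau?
Model: a linearly elastic material in pure shear, so tau = G·gamma (SI units).
  A: tau = (7.9 × 10¹⁰) × 0.0011 = 8.69 × 10⁷ Pa = 86.9 MPa
  B: tau = (3.1 × 10¹⁰) × 0.002 = 6.2 × 10⁷ Pa = 62 MPa
86.9 MPa > 62 MPa, so A is larger.
Final answer: A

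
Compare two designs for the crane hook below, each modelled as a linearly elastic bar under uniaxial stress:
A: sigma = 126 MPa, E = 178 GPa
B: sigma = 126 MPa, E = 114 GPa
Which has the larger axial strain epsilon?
Model: a linearly elastic bar under uniaxial stress, so epsilon = sigma / E (SI units).
  A: epsilon = (1.26 × 10⁸) / (1.78 × 10¹¹) = 0.0007079
  B: epsilon = (1.26 × 10⁸) / (1.14 × 10¹¹) = 0.001105
0.001105 > 0.0007079, so B is larger.
Final answer: B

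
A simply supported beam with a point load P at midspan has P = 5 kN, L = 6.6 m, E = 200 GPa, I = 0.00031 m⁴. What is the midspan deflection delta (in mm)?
Model: a simply supported beam with a point load P at midspan, so delta = (P·L^3) / (48·E·I).
Convert to SI units:
  P = 5 kN = 5000 N
  E = 200 GPa = 2 × 10¹¹ Pa
Substitute:
  delta = (5000 × 6.6^3) / (48 × (2 × 10¹¹) × 0.00031)
  delta = 0.000483 m
Convert: delta = 0.000483 m = 0.483 mm
Final answer: delta = 0.483 mm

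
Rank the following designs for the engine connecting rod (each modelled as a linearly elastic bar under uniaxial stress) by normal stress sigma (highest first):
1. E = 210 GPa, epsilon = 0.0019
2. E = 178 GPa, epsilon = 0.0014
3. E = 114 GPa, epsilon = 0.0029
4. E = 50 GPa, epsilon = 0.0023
Model: a linearly elastic bar under uniaxial stress, so sigma = E·epsilon (SI units).
  Case 1: sigma = (2.1 × 10¹¹) × 0.0019 = 3.99 × 10⁸ Pa = 399 MPa
  Case 2: sigma = (1.78 × 10¹¹) × 0.0014 = 2.492 × 10⁸ Pa = 249.2 MPa
  Case 3: sigma = (1.14 × 10¹¹) × 0.0029 = 3.306 × 10⁸ Pa = 330.6 MPa
  Case 4: sigma = (5 × 10¹⁰) × 0.0023 = 1.15 × 10⁸ Pa = 115 MPa
Ordering: 399 MPa (case 1) > 330.6 MPa (case 3) > 249.2 MPa (case 2) > 115 MPa (case 4)
Final answer: 1, 3, 2, 4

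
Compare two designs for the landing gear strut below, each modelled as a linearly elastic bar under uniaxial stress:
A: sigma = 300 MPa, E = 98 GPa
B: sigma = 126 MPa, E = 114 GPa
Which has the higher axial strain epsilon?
Model: a linearly elastic bar under uniaxial stress, so epsilon = sigma / E (SI units).
  A: epsilon = (3 × 10⁸) / (9.8 × 10¹⁰) = 0.003061
  B: epsilon = (1.26 × 10⁸) / (1.14 × 10¹¹) = 0.001105
0.003061 > 0.001105, so A is larger.
Final answer: A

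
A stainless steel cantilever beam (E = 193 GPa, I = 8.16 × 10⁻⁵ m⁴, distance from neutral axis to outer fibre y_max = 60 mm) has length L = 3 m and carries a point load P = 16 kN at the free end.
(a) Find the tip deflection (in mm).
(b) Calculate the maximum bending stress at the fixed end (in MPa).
(a) Tip deflection of a cantilever with an end point load: δ = P·L^3 / (3·E·I). Convert P = 16 kN = 16000 N, E = 193 GPa = 1.93 × 10¹¹ Pa.
  δ = (16000 × 3^3) / (3 × (1.93 × 10¹¹) × (8.16 × 10⁻⁵)) = 0.009144 m = 9.144 mm
(b) Maximum bending moment at the fixed end: M = P·L = 16000 × 3 = 48000 N·m. Convert y_max = 60 mm = 0.06 m.
  σ = M·y_max / I = (48000 × 0.06) / (8.16 × 10⁻⁵) = 3.529 × 10⁷ Pa = 35.29 MPa
Final answer: (a) δ = 9.144 mm, (b) σ = 35.29 MPa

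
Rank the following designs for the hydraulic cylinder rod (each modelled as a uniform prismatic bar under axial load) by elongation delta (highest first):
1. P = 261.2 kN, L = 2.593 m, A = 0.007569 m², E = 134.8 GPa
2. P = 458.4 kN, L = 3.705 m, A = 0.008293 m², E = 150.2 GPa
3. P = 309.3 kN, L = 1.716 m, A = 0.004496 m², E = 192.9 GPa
Model: a uniform prismatic bar under axial load, so delta = (P·L) / (A·E) (SI units).
  Case 1: delta = (261200 × 2.593) / (0.007569 × (1.348 × 10¹¹)) = 0.0006638 m = 0.6638 mm
  Case 2: delta = (458400 × 3.705) / (0.008293 × (1.502 × 10¹¹)) = 0.001363 m = 1.363 mm
  Case 3: delta = (309300 × 1.716) / (0.004496 × (1.929 × 10¹¹)) = 0.000612 m = 0.612 mm
Ordering: 1.363 mm (case 2) > 0.6638 mm (case 1) > 0.612 mm (case 3)
Final answer: 2, 1, 3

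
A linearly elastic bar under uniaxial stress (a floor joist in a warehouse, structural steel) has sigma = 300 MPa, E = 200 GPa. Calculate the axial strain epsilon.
Model: a linearly elastic bar under uniaxial stress, so epsilon = sigma / E.
Convert to SI units:
  sigma = 300 MPa = 3 × 10⁸ Pa
  E = 200 GPa = 2 × 10¹¹ Pa
Substitute:
  epsilon = (3 × 10⁸) / (2 × 10¹¹)
  epsilon = 0.0015
Final answer: epsilon = 0.0015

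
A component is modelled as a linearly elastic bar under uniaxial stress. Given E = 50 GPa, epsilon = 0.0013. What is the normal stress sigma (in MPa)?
Model: a linearly elastic bar under uniaxial stress, so sigma = E·epsilon.
Convert to SI units:
  E = 50 GPa = 5 × 10¹⁰ Pa
Substitute:
  sigma = (5 × 10¹⁰) × 0.0013
  sigma = 6.5 × 10⁷ Pa
Convert: sigma = 6.5 × 10⁷ Pa = 65 MPa
Final answer: sigma = 65 MPa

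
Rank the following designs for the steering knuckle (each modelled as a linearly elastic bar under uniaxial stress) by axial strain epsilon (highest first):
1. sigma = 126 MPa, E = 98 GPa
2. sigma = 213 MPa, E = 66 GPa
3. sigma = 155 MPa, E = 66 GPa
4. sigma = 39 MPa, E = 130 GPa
Model: a linearly elastic bar under uniaxial stress, so epsilon = sigma / E (SI units).
  Case 1: epsilon = (1.26 × 10⁸) / (9.8 × 10¹⁰) = 0.001286
  Case 2: epsilon = (2.13 × 10⁸) / (6.6 × 10¹⁰) = 0.003227
  Case 3: epsilon = (1.55 × 10⁸) / (6.6 × 10¹⁰) = 0.002348
  Case 4: epsilon = (3.9 × 10⁷) / (1.3 × 10¹¹) = 0.0003
Ordering: 0.003227 (case 2) > 0.002348 (case 3) > 0.001286 (case 1) > 0.0003 (case 4)
Final answer: 2, 3, 1, 4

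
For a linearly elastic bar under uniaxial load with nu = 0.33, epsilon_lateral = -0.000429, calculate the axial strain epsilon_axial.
Model: a linearly elastic bar under uniaxial load, so epsilon_lateral = -nu·epsilon_axial.
Solve for epsilon_axial: epsilon_axial = -epsilon_lateral / nu.
Substitute:
  epsilon_axial = -(-0.000429) / 0.33
  epsilon_axial = 0.0013
Final answer: epsilon_axial = 0.0013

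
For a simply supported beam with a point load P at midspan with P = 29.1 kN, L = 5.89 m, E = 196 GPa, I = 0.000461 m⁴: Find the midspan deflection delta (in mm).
Model: a simply supported beam with a point load P at midspan, so delta = (P·L^3) / (48·E·I).
Convert to SI units:
  P = 29.1 kN = 29100 N
  E = 196 GPa = 1.96 × 10¹¹ Pa
Substitute:
  delta = (29100 × 5.89^3) / (48 × (1.96 × 10¹¹) × 0.000461)
  delta = 0.001371 m
Convert: delta = 0.001371 m = 1.371 mm
Final answer: delta = 1.371 mm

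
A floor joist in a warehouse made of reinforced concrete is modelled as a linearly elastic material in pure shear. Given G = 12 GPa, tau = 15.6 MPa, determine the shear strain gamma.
Model: a linearly elastic material in pure shear, so tau = G·gamma.
Solve for gamma: gamma = tau / G.
Convert to SI units:
  G = 12 GPa = 1.2 × 10¹⁰ Pa
  tau = 15.6 MPa = 1.56 × 10⁷ Pa
Substitute:
  gamma = (1.56 × 10⁷) / (1.2 × 10¹⁰)
  gamma = 0.0013
Final answer: gamma = 0.0013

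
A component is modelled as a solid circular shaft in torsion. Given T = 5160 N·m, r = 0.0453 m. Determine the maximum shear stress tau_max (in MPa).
Model: a solid circular shaft in torsion, so tau_max = (2·T) / (π·r^3).
Substitute:
  tau_max = (2 × 5160) / (π × 0.0453^3)
  tau_max = 3.534 × 10⁷ Pa
Convert: tau_max = 3.534 × 10⁷ Pa = 35.34 MPa
Final answer: tau_max = 35.34 MPa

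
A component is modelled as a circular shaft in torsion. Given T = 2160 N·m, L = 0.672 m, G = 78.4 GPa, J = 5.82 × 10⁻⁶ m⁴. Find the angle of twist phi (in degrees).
Model: a circular shaft in torsion, so phi = (T·L) / (G·J).
Convert to SI units:
  G = 78.4 GPa = 7.84 × 10¹⁰ Pa
Substitute:
  phi = (2160 × 0.672) / ((7.84 × 10¹⁰) × (5.82 × 10⁻⁶))
  phi = 0.003181 rad
Convert to degrees: phi = 0.003181 × 180/π = 0.1823°
Final answer: phi = 0.1823°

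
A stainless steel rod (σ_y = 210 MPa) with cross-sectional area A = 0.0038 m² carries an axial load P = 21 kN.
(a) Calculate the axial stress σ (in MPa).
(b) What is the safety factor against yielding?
(a) Axial stress σ = P/A. Convert P = 21 kN = 21000 N.
  σ = 21000 / 0.0038 = 5.526 × 10⁶ Pa = 5.526 MPa
(b) Safety factor SF = σ_y/σ = 210 / 5.526 = 38
Final answer: (a) σ = 5.526 MPa, (b) SF = 38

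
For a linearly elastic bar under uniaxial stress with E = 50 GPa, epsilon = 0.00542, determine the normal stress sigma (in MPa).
Model: a linearly elastic bar under uniaxial stress, so epsilon = sigma / E.
Solve for sigma: sigma = epsilon·E.
Convert to SI units:
  E = 50 GPa = 5 × 10¹⁰ Pa
Substitute:
  sigma = 0.00542 × (5 × 10¹⁰)
  sigma = 2.71 × 10⁸ Pa
Convert: sigma = 2.71 × 10⁸ Pa = 271 MPa
Final answer: sigma = 271 MPa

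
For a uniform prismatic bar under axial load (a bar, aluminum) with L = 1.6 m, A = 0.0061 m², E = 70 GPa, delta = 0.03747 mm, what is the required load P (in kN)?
Model: a uniform prismatic bar under axial load, so delta = (P·L) / (A·E).
Solve for P: P = (delta·A·E) / L.
Convert to SI units:
  E = 70 GPa = 7 × 10¹⁰ Pa
  delta = 0.03747 mm = 3.747 × 10⁻⁵ m
Substitute:
  P = ((3.747 × 10⁻⁵) × 0.0061 × (7 × 10¹⁰)) / 1.6
  P = 10000 N
Convert: P = 10000 N = 10 kN
Final answer: P = 10 kN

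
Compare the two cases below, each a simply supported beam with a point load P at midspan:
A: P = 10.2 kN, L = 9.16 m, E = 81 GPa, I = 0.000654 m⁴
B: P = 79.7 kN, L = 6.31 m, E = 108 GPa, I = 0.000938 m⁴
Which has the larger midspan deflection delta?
Model: a simply supported beam with a point load P at midspan, so delta = (P·L^3) / (48·E·I) (SI units).
  A: delta = (10200 × 9.16^3) / (48 × (8.1 × 10¹⁰) × 0.000654) = 0.003083 m = 3.083 mm
  B: delta = (79700 × 6.31^3) / (48 × (1.08 × 10¹¹) × 0.000938) = 0.004118 m = 4.118 mm
4.118 mm > 3.083 mm, so B is larger.
Final answer: B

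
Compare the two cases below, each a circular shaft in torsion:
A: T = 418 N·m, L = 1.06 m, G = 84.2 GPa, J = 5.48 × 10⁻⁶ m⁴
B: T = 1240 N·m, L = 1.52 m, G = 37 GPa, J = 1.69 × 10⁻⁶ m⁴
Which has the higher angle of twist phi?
Model: a circular shaft in torsion, so phi = (T·L) / (G·J) (SI units).
  A: phi = (418 × 1.06) / ((8.42 × 10¹⁰) × (5.48 × 10⁻⁶)) = 0.0009603 rad = 0.05502°
  B: phi = (1240 × 1.52) / ((3.7 × 10¹⁰) × (1.69 × 10⁻⁶)) = 0.03014 rad = 1.727°
1.727° > 0.05502°, so B is larger.
Final answer: B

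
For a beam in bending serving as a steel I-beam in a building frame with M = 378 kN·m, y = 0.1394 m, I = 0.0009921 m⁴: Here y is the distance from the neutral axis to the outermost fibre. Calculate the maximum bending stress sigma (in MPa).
Model: a beam in bending, so sigma = (M·y) / I.
Convert to SI units:
  M = 378 kN·m = 378000 N·m
Substitute:
  sigma = (378000 × 0.1394) / 0.0009921
  sigma = 5.311 × 10⁷ Pa
Convert: sigma = 5.311 × 10⁷ Pa = 53.11 MPa
Final answer: sigma = 53.11 MPa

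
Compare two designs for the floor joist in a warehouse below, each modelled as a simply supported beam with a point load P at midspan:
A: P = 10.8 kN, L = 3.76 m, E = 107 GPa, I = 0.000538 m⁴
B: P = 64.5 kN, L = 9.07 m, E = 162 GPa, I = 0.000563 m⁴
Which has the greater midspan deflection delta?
Model: a simply supported beam with a point load P at midspan, so delta = (P·L^3) / (48·E·I) (SI units).
  A: delta = (10800 × 3.76^3) / (48 × (1.07 × 10¹¹) × 0.000538) = 0.0002078 m = 0.2078 mm
  B: delta = (64500 × 9.07^3) / (48 × (1.62 × 10¹¹) × 0.000563) = 0.01099 m = 10.99 mm
10.99 mm > 0.2078 mm, so B is larger.
Final answer: B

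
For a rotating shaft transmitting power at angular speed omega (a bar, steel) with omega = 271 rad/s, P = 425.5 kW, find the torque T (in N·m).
Model: a rotating shaft transmitting power at angular speed omega, so P = T·omega.
Solve for T: T = P / omega.
Convert to SI units:
  P = 425.5 kW = 425500 W
Substitute:
  T = 425500 / 271
  T = 1570 N·m
Final answer: T = 1570 N·m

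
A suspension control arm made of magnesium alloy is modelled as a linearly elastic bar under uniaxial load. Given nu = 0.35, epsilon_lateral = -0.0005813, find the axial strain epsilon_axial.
Model: a linearly elastic bar under uniaxial load, so epsilon_lateral = -nu·epsilon_axial.
Solve for epsilon_axial: epsilon_axial = -epsilon_lateral / nu.
Substitute:
  epsilon_axial = -(-0.0005813) / 0.35
  epsilon_axial = 0.001661
Final answer: epsilon_axial = 0.001661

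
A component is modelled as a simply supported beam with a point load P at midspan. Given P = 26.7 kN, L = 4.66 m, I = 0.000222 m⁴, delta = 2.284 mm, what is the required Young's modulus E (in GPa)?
Model: a simply supported beam with a point load P at midspan, so delta = (P·L^3) / (48·E·I).
Solve for E: E = (P·L^3) / (48·delta·I).
Convert to SI units:
  P = 26.7 kN = 26700 N
  delta = 2.284 mm = 0.002284 m
Substitute:
  E = (26700 × 4.66^3) / (48 × 0.002284 × 0.000222)
  E = 1.11 × 10¹¹ Pa
Convert: E = 1.11 × 10¹¹ Pa = 111 GPa
Final answer: E = 111 GPa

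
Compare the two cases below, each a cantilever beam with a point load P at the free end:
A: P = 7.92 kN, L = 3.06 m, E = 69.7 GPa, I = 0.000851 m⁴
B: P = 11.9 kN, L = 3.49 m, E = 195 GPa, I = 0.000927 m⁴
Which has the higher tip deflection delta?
Model: a cantilever beam with a point load P at the free end, so delta = (P·L^3) / (3·E·I) (SI units).
  A: delta = (7920 × 3.06^3) / (3 × (6.97 × 10¹⁰) × 0.000851) = 0.001275 m = 1.275 mm
  B: delta = (11900 × 3.49^3) / (3 × (1.95 × 10¹¹) × 0.000927) = 0.0009328 m = 0.9328 mm
1.275 mm > 0.9328 mm, so A is larger.
Final answer: A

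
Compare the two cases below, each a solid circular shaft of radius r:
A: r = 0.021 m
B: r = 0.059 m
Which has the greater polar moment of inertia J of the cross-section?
Model: a solid circular shaft of radius r, so J = (π·r^4) / 2 (SI units).
  A: J = (π × 0.021^4) / 2 = 3.055 × 10⁻⁷ m⁴
  B: J = (π × 0.059^4) / 2 = 1.903 × 10⁻⁵ m⁴
1.903 × 10⁻⁵ m⁴ > 3.055 × 10⁻⁷ m⁴, so B is larger.
Final answer: B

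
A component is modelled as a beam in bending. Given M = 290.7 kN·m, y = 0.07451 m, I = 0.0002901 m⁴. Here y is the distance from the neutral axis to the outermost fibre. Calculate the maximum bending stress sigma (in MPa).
Model: a beam in bending, so sigma = (M·y) / I.
Convert to SI units:
  M = 290.7 kN·m = 290700 N·m
Substitute:
  sigma = (290700 × 0.07451) / 0.0002901
  sigma = 7.466 × 10⁷ Pa
Convert: sigma = 7.466 × 10⁷ Pa = 74.66 MPa
Final answer: sigma = 74.66 MPa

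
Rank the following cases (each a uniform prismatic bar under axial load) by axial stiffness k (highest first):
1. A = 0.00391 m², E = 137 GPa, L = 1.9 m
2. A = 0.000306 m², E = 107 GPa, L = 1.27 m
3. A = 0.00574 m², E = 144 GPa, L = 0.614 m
Model: a uniform prismatic bar under axial load, so k = (A·E) / L (SI units).
  Case 1: k = (0.00391 × (1.37 × 10¹¹)) / 1.9 = 2.819 × 10⁸ N/m = 281.9 MN/m
  Case 2: k = (0.000306 × (1.07 × 10¹¹)) / 1.27 = 2.578 × 10⁷ N/m = 25.78 MN/m
  Case 3: k = (0.00574 × (1.44 × 10¹¹)) / 0.614 = 1.346 × 10⁹ N/m = 1346 MN/m
Ordering: 1346 MN/m (case 3) > 281.9 MN/m (case 1) > 25.78 MN/m (case 2)
Final answer: 3, 1, 2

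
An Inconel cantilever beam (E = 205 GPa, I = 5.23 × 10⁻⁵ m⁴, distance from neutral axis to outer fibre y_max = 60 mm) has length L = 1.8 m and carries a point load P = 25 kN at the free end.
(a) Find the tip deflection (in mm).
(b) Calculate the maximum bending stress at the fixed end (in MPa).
(a) Tip deflection of a cantilever with an end point load: δ = P·L^3 / (3·E·I). Convert P = 25 kN = 25000 N, E = 205 GPa = 2.05 × 10¹¹ Pa.
  δ = (25000 × 1.8^3) / (3 × (2.05 × 10¹¹) × (5.23 × 10⁻⁵)) = 0.004533 m = 4.533 mm
(b) Maximum bending moment at the fixed end: M = P·L = 25000 × 1.8 = 45000 N·m. Convert y_max = 60 mm = 0.06 m.
  σ = M·y_max / I = (45000 × 0.06) / (5.23 × 10⁻⁵) = 5.163 × 10⁷ Pa = 51.63 MPa
Final answer: (a) δ = 4.533 mm, (b) σ = 51.63 MPa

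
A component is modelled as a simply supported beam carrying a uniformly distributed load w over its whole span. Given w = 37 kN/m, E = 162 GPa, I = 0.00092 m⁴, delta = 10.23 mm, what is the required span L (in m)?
Model: a simply supported beam carrying a uniformly distributed load w over its whole span, so delta = (5·w·L^4) / (384·E·I).
Solve for L: L = ((384·delta·E·I) / (5·w))^(1/4).
Convert to SI units:
  w = 37 kN/m = 37000 N/m
  E = 162 GPa = 1.62 × 10¹¹ Pa
  delta = 10.23 mm = 0.01023 m
Substitute:
  L = ((384 × 0.01023 × (1.62 × 10¹¹) × 0.00092) / (5 × 37000))^(1/4)
  L = 7.5 m
Final answer: L = 7.5 m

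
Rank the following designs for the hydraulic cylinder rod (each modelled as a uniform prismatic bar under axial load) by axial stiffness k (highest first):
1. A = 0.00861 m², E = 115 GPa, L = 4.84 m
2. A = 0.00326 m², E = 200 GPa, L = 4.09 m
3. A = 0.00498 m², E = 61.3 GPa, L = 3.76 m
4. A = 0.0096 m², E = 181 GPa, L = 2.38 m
Model: a uniform prismatic bar under axial load, so k = (A·E) / L (SI units).
  Case 1: k = (0.00861 × (1.15 × 10¹¹)) / 4.84 = 2.046 × 10⁸ N/m = 204.6 MN/m
  Case 2: k = (0.00326 × (2 × 10¹¹)) / 4.09 = 1.594 × 10⁸ N/m = 159.4 MN/m
  Case 3: k = (0.00498 × (6.13 × 10¹⁰)) / 3.76 = 8.119 × 10⁷ N/m = 81.19 MN/m
  Case 4: k = (0.0096 × (1.81 × 10¹¹)) / 2.38 = 7.301 × 10⁸ N/m = 730.1 MN/m
Ordering: 730.1 MN/m (case 4) > 204.6 MN/m (case 1) > 159.4 MN/m (case 2) > 81.19 MN/m (case 3)
Final answer: 4, 1, 2, 3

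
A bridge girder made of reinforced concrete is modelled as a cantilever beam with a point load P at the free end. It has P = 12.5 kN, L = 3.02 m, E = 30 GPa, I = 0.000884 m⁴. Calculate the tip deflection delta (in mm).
Model: a cantilever beam with a point load P at the free end, so delta = (P·L^3) / (3·E·I).
Convert to SI units:
  P = 12.5 kN = 12500 N
  E = 30 GPa = 3 × 10¹⁰ Pa
Substitute:
  delta = (12500 × 3.02^3) / (3 × (3 × 10¹⁰) × 0.000884)
  delta = 0.004327 m
Convert: delta = 0.004327 m = 4.327 mm
Final answer: delta = 4.327 mm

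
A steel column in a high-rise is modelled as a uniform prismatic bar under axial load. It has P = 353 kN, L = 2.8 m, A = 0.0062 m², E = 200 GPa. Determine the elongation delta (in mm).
Model: a uniform prismatic bar under axial load, so delta = (P·L) / (A·E).
Convert to SI units:
  P = 353 kN = 353000 N
  E = 200 GPa = 2 × 10¹¹ Pa
Substitute:
  delta = (353000 × 2.8) / (0.0062 × (2 × 10¹¹))
  delta = 0.0007971 m
Convert: delta = 0.0007971 m = 0.7971 mm
Final answer: delta = 0.7971 mm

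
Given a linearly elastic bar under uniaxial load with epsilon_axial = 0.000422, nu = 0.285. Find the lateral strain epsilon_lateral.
Model: a linearly elastic bar under uniaxial load, so epsilon_lateral = -nu·epsilon_axial.
Substitute:
  epsilon_lateral = -(0.285 × 0.000422)
  epsilon_lateral = -0.0001203
Final answer: epsilon_lateral = -0.0001203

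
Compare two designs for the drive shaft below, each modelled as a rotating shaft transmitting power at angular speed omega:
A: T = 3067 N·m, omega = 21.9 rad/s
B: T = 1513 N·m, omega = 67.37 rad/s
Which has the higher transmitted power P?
Model: a rotating shaft transmitting power at angular speed omega, so P = T·omega (SI units).
  A: P = 3067 × 21.9 = 67170 W = 67.17 kW
  B: P = 1513 × 67.37 = 101900 W = 101.9 kW
101.9 kW > 67.17 kW, so B is larger.
Final answer: B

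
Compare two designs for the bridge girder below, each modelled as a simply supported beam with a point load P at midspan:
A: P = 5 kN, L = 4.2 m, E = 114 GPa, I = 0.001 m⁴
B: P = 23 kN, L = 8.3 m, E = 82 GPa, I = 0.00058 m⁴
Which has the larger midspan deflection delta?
Model: a simply supported beam with a point load P at midspan, so delta = (P·L^3) / (48·E·I) (SI units).
  A: delta = (5000 × 4.2^3) / (48 × (1.14 × 10¹¹) × 0.001) = 6.77 × 10⁻⁵ m = 0.0677 mm
  B: delta = (23000 × 8.3^3) / (48 × (8.2 × 10¹⁰) × 0.00058) = 0.005761 m = 5.761 mm
5.761 mm > 0.0677 mm, so B is larger.
Final answer: B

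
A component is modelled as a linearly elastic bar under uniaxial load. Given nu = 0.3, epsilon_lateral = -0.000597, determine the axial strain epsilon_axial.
Model: a linearly elastic bar under uniaxial load, so epsilon_lateral = -nu·epsilon_axial.
Solve for epsilon_axial: epsilon_axial = -epsilon_lateral / nu.
Substitute:
  epsilon_axial = -(-0.000597) / 0.3
  epsilon_axial = 0.00199
Final answer: epsilon_axial = 0.00199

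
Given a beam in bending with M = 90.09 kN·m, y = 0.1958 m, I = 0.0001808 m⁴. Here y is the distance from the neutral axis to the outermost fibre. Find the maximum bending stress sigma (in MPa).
Model: a beam in bending, so sigma = (M·y) / I.
Convert to SI units:
  M = 90.09 kN·m = 90090 N·m
Substitute:
  sigma = (90090 × 0.1958) / 0.0001808
  sigma = 9.756 × 10⁷ Pa
Convert: sigma = 9.756 × 10⁷ Pa = 97.56 MPa
Final answer: sigma = 97.56 MPa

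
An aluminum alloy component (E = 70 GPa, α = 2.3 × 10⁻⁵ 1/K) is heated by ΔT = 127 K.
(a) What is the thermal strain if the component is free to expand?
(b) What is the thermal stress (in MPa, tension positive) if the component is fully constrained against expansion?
(a) Free thermal strain ε_th = α·ΔT = (2.3 × 10⁻⁵) × 127 = 0.002921
(b) Fully constrained, the expansion is suppressed, so σ = -E·α·ΔT. Convert E = 70 GPa = 7 × 10¹⁰ Pa.
  σ = -(7 × 10¹⁰) × (2.3 × 10⁻⁵) × 127 = -2.045 × 10⁸ Pa = -204.5 MPa (compressive)
Final answer: (a) ε_th = 0.002921, (b) σ = -204.5 MPa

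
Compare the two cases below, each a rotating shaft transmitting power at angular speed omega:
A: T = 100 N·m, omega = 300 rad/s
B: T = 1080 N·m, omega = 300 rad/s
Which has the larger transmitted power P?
Model: a rotating shaft transmitting power at angular speed omega, so P = T·omega (SI units).
  A: P = 100 × 300 = 30000 W = 30 kW
  B: P = 1080 × 300 = 324000 W = 324 kW
324 kW > 30 kW, so B is larger.
Final answer: B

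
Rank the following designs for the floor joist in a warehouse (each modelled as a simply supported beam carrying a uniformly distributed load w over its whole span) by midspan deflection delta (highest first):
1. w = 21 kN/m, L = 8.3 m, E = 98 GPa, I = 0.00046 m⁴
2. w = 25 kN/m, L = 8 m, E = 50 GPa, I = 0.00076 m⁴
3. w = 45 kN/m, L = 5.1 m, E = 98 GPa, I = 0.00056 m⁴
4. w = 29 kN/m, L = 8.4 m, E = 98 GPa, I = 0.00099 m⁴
Model: a simply supported beam carrying a uniformly distributed load w over its whole span, so delta = (5·w·L^4) / (384·E·I) (SI units).
  Case 1: delta = (5 × 21000 × 8.3^4) / (384 × (9.8 × 10¹⁰) × 0.00046) = 0.02879 m = 28.79 mm
  Case 2: delta = (5 × 25000 × 8^4) / (384 × (5 × 10¹⁰) × 0.00076) = 0.03509 m = 35.09 mm
  Case 3: delta = (5 × 45000 × 5.1^4) / (384 × (9.8 × 10¹⁰) × 0.00056) = 0.007223 m = 7.223 mm
  Case 4: delta = (5 × 29000 × 8.4^4) / (384 × (9.8 × 10¹⁰) × 0.00099) = 0.01938 m = 19.38 mm
Ordering: 35.09 mm (case 2) > 28.79 mm (case 1) > 19.38 mm (case 4) > 7.223 mm (case 3)
Final answer: 2, 1, 4, 3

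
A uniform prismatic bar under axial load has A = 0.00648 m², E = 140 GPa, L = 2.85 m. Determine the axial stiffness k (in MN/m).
Model: a uniform prismatic bar under axial load, so k = (A·E) / L.
Convert to SI units:
  E = 140 GPa = 1.4 × 10¹¹ Pa
Substitute:
  k = (0.00648 × (1.4 × 10¹¹)) / 2.85
  k = 3.183 × 10⁸ N/m
Convert: k = 3.183 × 10⁸ N/m = 318.3 MN/m
Final answer: k = 318.3 MN/m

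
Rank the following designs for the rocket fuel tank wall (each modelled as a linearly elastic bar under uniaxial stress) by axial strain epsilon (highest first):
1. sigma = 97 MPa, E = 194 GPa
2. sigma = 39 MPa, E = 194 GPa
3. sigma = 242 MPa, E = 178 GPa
Model: a linearly elastic bar under uniaxial stress, so epsilon = sigma / E (SI units).
  Case 1: epsilon = (9.7 × 10⁷) / (1.94 × 10¹¹) = 0.0005
  Case 2: epsilon = (3.9 × 10⁷) / (1.94 × 10¹¹) = 0.000201
  Case 3: epsilon = (2.42 × 10⁸) / (1.78 × 10¹¹) = 0.00136
Ordering: 0.00136 (case 3) > 0.0005 (case 1) > 0.000201 (case 2)
Final answer: 3, 1, 2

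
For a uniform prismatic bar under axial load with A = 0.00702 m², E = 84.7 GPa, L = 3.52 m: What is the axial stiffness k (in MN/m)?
Model: a uniform prismatic bar under axial load, so k = (A·E) / L.
Convert to SI units:
  E = 84.7 GPa = 8.47 × 10¹⁰ Pa
Substitute:
  k = (0.00702 × (8.47 × 10¹⁰)) / 3.52
  k = 1.689 × 10⁸ N/m
Convert: k = 1.689 × 10⁸ N/m = 168.9 MN/m
Final answer: k = 168.9 MN/m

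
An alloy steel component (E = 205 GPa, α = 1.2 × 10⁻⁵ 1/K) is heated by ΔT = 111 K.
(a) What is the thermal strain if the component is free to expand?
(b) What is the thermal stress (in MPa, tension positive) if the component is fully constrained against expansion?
(a) Free thermal strain ε_th = α·ΔT = (1.2 × 10⁻⁵) × 111 = 0.001332
(b) Fully constrained, the expansion is suppressed, so σ = -E·α·ΔT. Convert E = 205 GPa = 2.05 × 10¹¹ Pa.
  σ = -(2.05 × 10¹¹) × (1.2 × 10⁻⁵) × 111 = -2.731 × 10⁸ Pa = -273.1 MPa (compressive)
Final answer: (a) ε_th = 0.001332, (b) σ = -273.1 MPa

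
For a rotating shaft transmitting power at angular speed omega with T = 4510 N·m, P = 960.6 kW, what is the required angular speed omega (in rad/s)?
Model: a rotating shaft transmitting power at angular speed omega, so P = T·omega.
Solve for omega: omega = P / T.
Convert to SI units:
  P = 960.6 kW = 960600 W
Substitute:
  omega = 960600 / 4510
  omega = 213 rad/s
Final answer: omega = 213 rad/s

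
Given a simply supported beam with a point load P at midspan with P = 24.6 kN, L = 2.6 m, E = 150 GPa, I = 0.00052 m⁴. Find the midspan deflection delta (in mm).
Model: a simply supported beam with a point load P at midspan, so delta = (P·L^3) / (48·E·I).
Convert to SI units:
  P = 24.6 kN = 24600 N
  E = 150 GPa = 1.5 × 10¹¹ Pa
Substitute:
  delta = (24600 × 2.6^3) / (48 × (1.5 × 10¹¹) × 0.00052)
  delta = 0.0001155 m
Convert: delta = 0.0001155 m = 0.1155 mm
Final answer: delta = 0.1155 mm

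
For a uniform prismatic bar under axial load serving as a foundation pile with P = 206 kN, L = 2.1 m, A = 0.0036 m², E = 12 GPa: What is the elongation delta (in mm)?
Model: a uniform prismatic bar under axial load, so delta = (P·L) / (A·E).
Convert to SI units:
  P = 206 kN = 206000 N
  E = 12 GPa = 1.2 × 10¹⁰ Pa
Substitute:
  delta = (206000 × 2.1) / (0.0036 × (1.2 × 10¹⁰))
  delta = 0.01001 m
Convert: delta = 0.01001 m = 10.01 mm
Final answer: delta = 10.01 mm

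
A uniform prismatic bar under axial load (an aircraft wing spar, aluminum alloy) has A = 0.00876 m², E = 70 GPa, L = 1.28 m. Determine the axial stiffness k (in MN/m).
Model: a uniform prismatic bar under axial load, so k = (A·E) / L.
Convert to SI units:
  E = 70 GPa = 7 × 10¹⁰ Pa
Substitute:
  k = (0.00876 × (7 × 10¹⁰)) / 1.28
  k = 4.791 × 10⁸ N/m
Convert: k = 4.791 × 10⁸ N/m = 479.1 MN/m
Final answer: k = 479.1 MN/m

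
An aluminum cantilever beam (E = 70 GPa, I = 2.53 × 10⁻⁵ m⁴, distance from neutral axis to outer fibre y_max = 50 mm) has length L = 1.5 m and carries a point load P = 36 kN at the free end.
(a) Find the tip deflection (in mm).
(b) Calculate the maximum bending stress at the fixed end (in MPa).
(a) Tip deflection of a cantilever with an end point load: δ = P·L^3 / (3·E·I). Convert P = 36 kN = 36000 N, E = 70 GPa = 7 × 10¹⁰ Pa.
  δ = (36000 × 1.5^3) / (3 × (7 × 10¹⁰) × (2.53 × 10⁻⁵)) = 0.02287 m = 22.87 mm
(b) Maximum bending moment at the fixed end: M = P·L = 36000 × 1.5 = 54000 N·m. Convert y_max = 50 mm = 0.05 m.
  σ = M·y_max / I = (54000 × 0.05) / (2.53 × 10⁻⁵) = 1.067 × 10⁸ Pa = 106.7 MPa
Final answer: (a) δ = 22.87 mm, (b) σ = 106.7 MPa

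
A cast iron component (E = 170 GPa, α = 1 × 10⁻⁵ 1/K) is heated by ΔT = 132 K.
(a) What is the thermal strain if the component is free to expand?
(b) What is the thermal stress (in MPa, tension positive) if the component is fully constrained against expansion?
(a) Free thermal strain ε_th = α·ΔT = (1 × 10⁻⁵) × 132 = 0.00132
(b) Fully constrained, the expansion is suppressed, so σ = -E·α·ΔT. Convert E = 170 GPa = 1.7 × 10¹¹ Pa.
  σ = -(1.7 × 10¹¹) × (1 × 10⁻⁵) × 132 = -2.244 × 10⁸ Pa = -224.4 MPa (compressive)
Final answer: (a) ε_th = 0.00132, (b) σ = -224.4 MPa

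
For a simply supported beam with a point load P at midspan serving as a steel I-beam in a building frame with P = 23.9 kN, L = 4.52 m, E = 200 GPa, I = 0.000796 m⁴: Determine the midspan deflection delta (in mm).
Model: a simply supported beam with a point load P at midspan, so delta = (P·L^3) / (48·E·I).
Convert to SI units:
  P = 23.9 kN = 23900 N
  E = 200 GPa = 2 × 10¹¹ Pa
Substitute:
  delta = (23900 × 4.52^3) / (48 × (2 × 10¹¹) × 0.000796)
  delta = 0.0002888 m
Convert: delta = 0.0002888 m = 0.2888 mm
Final answer: delta = 0.2888 mm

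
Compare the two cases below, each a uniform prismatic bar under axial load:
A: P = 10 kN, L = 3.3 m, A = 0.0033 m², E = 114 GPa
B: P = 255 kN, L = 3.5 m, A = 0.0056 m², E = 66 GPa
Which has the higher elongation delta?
Model: a uniform prismatic bar under axial load, so delta = (P·L) / (A·E) (SI units).
  A: delta = (10000 × 3.3) / (0.0033 × (1.14 × 10¹¹)) = 8.772 × 10⁻⁵ m = 0.08772 mm
  B: delta = (255000 × 3.5) / (0.0056 × (6.6 × 10¹⁰)) = 0.002415 m = 2.415 mm
2.415 mm > 0.08772 mm, so B is larger.
Final answer: B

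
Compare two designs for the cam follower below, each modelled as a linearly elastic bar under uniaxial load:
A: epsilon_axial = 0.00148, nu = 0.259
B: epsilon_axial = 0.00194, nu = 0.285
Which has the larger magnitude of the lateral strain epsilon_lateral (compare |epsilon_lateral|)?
Model: a linearly elastic bar under uniaxial load, so epsilon_lateral = -nu·epsilon_axial (SI units).
  A: epsilon_lateral = -(0.259 × 0.00148) = -0.0003833
  B: epsilon_lateral = -(0.285 × 0.00194) = -0.0005529
|epsilon_lateral|: A = 0.0003833, B = 0.0005529, so B is larger in magnitude.
Final answer: B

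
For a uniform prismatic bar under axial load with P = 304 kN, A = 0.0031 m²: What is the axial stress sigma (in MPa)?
Model: a uniform prismatic bar under axial load, so sigma = P / A.
Convert to SI units:
  P = 304 kN = 304000 N
Substitute:
  sigma = 304000 / 0.0031
  sigma = 9.806 × 10⁷ Pa
Convert: sigma = 9.806 × 10⁷ Pa = 98.06 MPa
Final answer: sigma = 98.06 MPa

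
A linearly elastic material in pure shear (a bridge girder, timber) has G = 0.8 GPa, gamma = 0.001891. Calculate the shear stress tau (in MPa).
Model: a linearly elastic material in pure shear, so tau = G·gamma.
Convert to SI units:
  G = 0.8 GPa = 8 × 10⁸ Pa
Substitute:
  tau = (8 × 10⁸) × 0.001891
  tau = 1.513 × 10⁶ Pa
Convert: tau = 1.513 × 10⁶ Pa = 1.513 MPa
Final answer: tau = 1.513 MPa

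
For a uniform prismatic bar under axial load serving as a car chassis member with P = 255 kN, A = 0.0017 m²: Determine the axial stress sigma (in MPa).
Model: a uniform prismatic bar under axial load, so sigma = P / A.
Convert to SI units:
  P = 255 kN = 255000 N
Substitute:
  sigma = 255000 / 0.0017
  sigma = 1.5 × 10⁸ Pa
Convert: sigma = 1.5 × 10⁸ Pa = 150 MPa
Final answer: sigma = 150 MPa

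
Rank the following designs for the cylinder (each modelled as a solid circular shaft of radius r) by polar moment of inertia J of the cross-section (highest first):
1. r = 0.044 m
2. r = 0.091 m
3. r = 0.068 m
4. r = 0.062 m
Model: a solid circular shaft of radius r, so J = (π·r^4) / 2 (SI units).
  Case 1: J = (π × 0.044^4) / 2 = 5.887 × 10⁻⁶ m⁴
  Case 2: J = (π × 0.091^4) / 2 = 0.0001077 m⁴
  Case 3: J = (π × 0.068^4) / 2 = 3.359 × 10⁻⁵ m⁴
  Case 4: J = (π × 0.062^4) / 2 = 2.321 × 10⁻⁵ m⁴
Ordering: 0.0001077 m⁴ (case 2) > 3.359 × 10⁻⁵ m⁴ (case 3) > 2.321 × 10⁻⁵ m⁴ (case 4) > 5.887 × 10⁻⁶ m⁴ (case 1)
Final answer: 2, 3, 4, 1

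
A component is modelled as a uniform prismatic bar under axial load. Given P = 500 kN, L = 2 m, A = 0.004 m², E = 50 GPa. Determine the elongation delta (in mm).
Model: a uniform prismatic bar under axial load, so delta = (P·L) / (A·E).
Convert to SI units:
  P = 500 kN = 500000 N
  E = 50 GPa = 5 × 10¹⁰ Pa
Substitute:
  delta = (500000 × 2) / (0.004 × (5 × 10¹⁰))
  delta = 0.005 m
Convert: delta = 0.005 m = 5 mm
Final answer: delta = 5 mm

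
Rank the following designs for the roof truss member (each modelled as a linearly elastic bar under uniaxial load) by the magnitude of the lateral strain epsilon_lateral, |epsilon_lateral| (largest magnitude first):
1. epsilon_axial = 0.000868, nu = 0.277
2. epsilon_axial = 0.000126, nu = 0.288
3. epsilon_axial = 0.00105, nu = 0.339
Model: a linearly elastic bar under uniaxial load, so epsilon_lateral = -nu·epsilon_axial (SI units).
  Case 1: epsilon_lateral = -(0.277 × 0.000868) = -0.0002404
  Case 2: epsilon_lateral = -(0.288 × 0.000126) = -3.629 × 10⁻⁵
  Case 3: epsilon_lateral = -(0.339 × 0.00105) = -0.000356
Ordering by |epsilon_lateral|: 0.000356 (case 3) > 0.0002404 (case 1) > 3.629 × 10⁻⁵ (case 2)
Final answer: 3, 1, 2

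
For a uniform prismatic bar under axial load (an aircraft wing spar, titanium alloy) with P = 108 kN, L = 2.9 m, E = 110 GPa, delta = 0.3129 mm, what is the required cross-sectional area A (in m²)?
Model: a uniform prismatic bar under axial load, so delta = (P·L) / (A·E).
Solve for A: A = (P·L) / (delta·E).
Convert to SI units:
  P = 108 kN = 108000 N
  E = 110 GPa = 1.1 × 10¹¹ Pa
  delta = 0.3129 mm = 0.0003129 m
Substitute:
  A = (108000 × 2.9) / (0.0003129 × (1.1 × 10¹¹))
  A = 0.0091 m²
Final answer: A = 0.0091 m²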